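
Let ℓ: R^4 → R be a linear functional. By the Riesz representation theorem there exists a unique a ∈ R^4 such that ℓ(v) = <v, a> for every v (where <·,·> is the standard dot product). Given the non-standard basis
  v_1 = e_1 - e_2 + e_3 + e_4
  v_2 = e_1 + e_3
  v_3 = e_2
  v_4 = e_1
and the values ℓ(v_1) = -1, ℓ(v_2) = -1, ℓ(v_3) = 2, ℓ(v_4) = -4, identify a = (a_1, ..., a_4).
a = (-4, 2, 3, 2)

Write a = (a_1, ..., a_4) in the standard basis. For each basis vector v_i, ℓ(v_i) = <v_i, a> is a linear equation in the a_j's. Collect the n equations into a matrix system V a = ℓ, where row i of V is v_i (expressed in the standard basis). Since V is invertible (lower-triangular with 1s on the diagonal, up to permutation), solve by back-substitution:
  V =
[[1, -1, 1, 1],
 [1, 0, 1, 0],
 [0, 1, 0, 0],
 [1, 0, 0, 0]]
  V a = (-1, -1, 2, -4)
Solving gives a = (-4, 2, 3, 2).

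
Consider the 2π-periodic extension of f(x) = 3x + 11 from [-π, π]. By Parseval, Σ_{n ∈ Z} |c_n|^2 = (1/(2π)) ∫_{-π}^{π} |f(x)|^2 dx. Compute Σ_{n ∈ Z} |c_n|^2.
Σ |c_n|^2 = 3π^2 + 121

Expand and integrate term by term over [-π, π]:
  ∫ (3x)^2 dx = 9·(2π^3/3); ∫ 2·3·(11)·x dx = 0 (odd integrand); ∫ 11^2 dx = 121·2π.
So (1/(2π)) ∫_{-π}^{π} (3x + 11)^2 dx = 9π^2/3 + 121 = 3π^2 + 121.
Parseval ⇒ Σ |c_n|^2 = 3π^2 + 121.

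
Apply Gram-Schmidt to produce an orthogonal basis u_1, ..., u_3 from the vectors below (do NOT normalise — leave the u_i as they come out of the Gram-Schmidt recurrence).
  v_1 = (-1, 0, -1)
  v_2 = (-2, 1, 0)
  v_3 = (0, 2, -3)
Orthogonal basis:
  u_1 = (-1, 0, -1)
  u_2 = (-1, 1, 1)
  u_3 = (7/6, 7/3, -7/6)

Apply the Gram-Schmidt recurrence
  u_1 = v_1
  u_i = v_i − Σ_{j<i} ((v_i · u_j) / (u_j · u_j)) · u_j.

Step by step this gives:
  u_1 = (-1, 0, -1)
  u_2 = (-1, 1, 1)
  u_3 = (7/6, 7/3, -7/6)

Orthogonality check:
  u_2 · u_1 = 0 (should be 0)
  u_3 · u_1 = 0 (should be 0)
  u_3 · u_2 = 0 (should be 0)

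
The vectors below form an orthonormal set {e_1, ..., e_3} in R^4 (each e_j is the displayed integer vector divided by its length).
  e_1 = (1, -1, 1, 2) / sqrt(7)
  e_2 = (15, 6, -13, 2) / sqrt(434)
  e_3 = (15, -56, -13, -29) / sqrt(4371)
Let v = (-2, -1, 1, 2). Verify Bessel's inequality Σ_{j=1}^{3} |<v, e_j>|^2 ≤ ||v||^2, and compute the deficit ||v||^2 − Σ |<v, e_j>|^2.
Σ |<v, e_j>|^2 = 697/94; ||v||^2 = 10; deficit = 243/94

Write each e_j = u_j / sqrt(<u_j, u_j>) where u_j is the displayed integer vector. Then <v, e_j> = <v, u_j> / sqrt(<u_j, u_j>), so |<v, e_j>|^2 = <v, u_j>^2 / <u_j, u_j>.
Coefficients: <v, e_1> = 4/sqrt(7), <v, e_2> = -45/sqrt(434), <v, e_3> = -45/sqrt(4371).
Square and sum: Σ |<v, e_j>|^2 = 697/94.
Compute ||v||^2 = v·v = 10.
Deficit = 10 − 697/94 = 243/94 ≥ 0, confirming Bessel's inequality. (The deficit equals ||v − Σ <v,e_j> e_j||^2, the squared distance from v to span{e_j}.)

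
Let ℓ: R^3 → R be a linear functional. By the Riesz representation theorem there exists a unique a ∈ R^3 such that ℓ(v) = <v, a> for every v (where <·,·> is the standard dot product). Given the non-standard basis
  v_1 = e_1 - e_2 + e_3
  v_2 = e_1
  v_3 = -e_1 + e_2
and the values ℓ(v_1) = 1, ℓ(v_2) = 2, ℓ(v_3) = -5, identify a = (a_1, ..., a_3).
a = (2, -3, -4)

Write a = (a_1, ..., a_3) in the standard basis. For each basis vector v_i, ℓ(v_i) = <v_i, a> is a linear equation in the a_j's. Collect the n equations into a matrix system V a = ℓ, where row i of V is v_i (expressed in the standard basis). Since V is invertible (lower-triangular with 1s on the diagonal, up to permutation), solve by back-substitution:
  V =
[[1, -1, 1],
 [1, 0, 0],
 [-1, 1, 0]]
  V a = (1, 2, -5)
Solving gives a = (2, -3, -4).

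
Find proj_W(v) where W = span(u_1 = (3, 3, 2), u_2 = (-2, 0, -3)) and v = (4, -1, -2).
proj_W(v) = (91/142, 123/142, 17/71)

Set up U = [u_1 | ... | u_2] ∈ R^(3×2). The projector onto W = col(U) is P = U (U^T U)^(-1) U^T.
Compute U^T U =
  [22, -12]
  [-12, 13],
and U^T v = (5, -2).
Solve U^T U · c = U^T v for the coefficients: c = (41/142, 8/71). The projection is proj_W(v) = U c.
Check: (v - proj_W(v)) · u_1 = 0  (should be 0).
Check: (v - proj_W(v)) · u_2 = 0  (should be 0).
Result: proj_W(v) = (91/142, 123/142, 17/71).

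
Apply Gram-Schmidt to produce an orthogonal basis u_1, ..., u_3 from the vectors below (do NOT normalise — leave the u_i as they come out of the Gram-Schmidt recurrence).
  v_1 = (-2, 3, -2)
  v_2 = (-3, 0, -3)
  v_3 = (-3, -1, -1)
Orthogonal basis:
  u_1 = (-2, 3, -2)
  u_2 = (-27/17, -36/17, -27/17)
  u_3 = (-1, 0, 1)

Apply the Gram-Schmidt recurrence
  u_1 = v_1
  u_i = v_i − Σ_{j<i} ((v_i · u_j) / (u_j · u_j)) · u_j.

Step by step this gives:
  u_1 = (-2, 3, -2)
  u_2 = (-27/17, -36/17, -27/17)
  u_3 = (-1, 0, 1)

Orthogonality check:
  u_2 · u_1 = 0 (should be 0)
  u_3 · u_1 = 0 (should be 0)
  u_3 · u_2 = 0 (should be 0)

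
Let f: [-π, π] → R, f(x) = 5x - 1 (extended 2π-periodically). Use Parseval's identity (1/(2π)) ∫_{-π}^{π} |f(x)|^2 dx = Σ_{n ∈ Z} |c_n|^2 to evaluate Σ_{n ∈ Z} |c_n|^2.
Σ |c_n|^2 = 25π^2/3 + 1

Expand and integrate term by term over [-π, π]:
  ∫ (5x)^2 dx = 25·(2π^3/3); ∫ 2·5·(-1)·x dx = 0 (odd integrand); ∫ (-1)^2 dx = 1·2π.
So (1/(2π)) ∫_{-π}^{π} (5x - 1)^2 dx = 25π^2/3 + 1 = 25π^2/3 + 1.
Parseval ⇒ Σ |c_n|^2 = 25π^2/3 + 1.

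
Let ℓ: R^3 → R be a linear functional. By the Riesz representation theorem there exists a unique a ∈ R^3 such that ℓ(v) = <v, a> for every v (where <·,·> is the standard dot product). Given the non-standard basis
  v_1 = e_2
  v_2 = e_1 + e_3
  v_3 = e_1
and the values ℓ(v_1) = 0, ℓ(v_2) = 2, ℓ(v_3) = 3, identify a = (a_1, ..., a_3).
a = (3, 0, -1)

Write a = (a_1, ..., a_3) in the standard basis. For each basis vector v_i, ℓ(v_i) = <v_i, a> is a linear equation in the a_j's. Collect the n equations into a matrix system V a = ℓ, where row i of V is v_i (expressed in the standard basis). Since V is invertible (lower-triangular with 1s on the diagonal, up to permutation), solve by back-substitution:
  V =
[[0, 1, 0],
 [1, 0, 1],
 [1, 0, 0]]
  V a = (0, 2, 3)
Solving gives a = (3, 0, -1).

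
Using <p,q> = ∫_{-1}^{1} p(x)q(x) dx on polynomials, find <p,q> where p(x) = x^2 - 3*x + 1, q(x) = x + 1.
<p,q> = 2/3

Expand the product: p(x)·q(x) = x^3 - 2*x^2 - 2*x + 1.
∫_{-1}^{1} of each monomial x^k gives [2/(k+1) if k even, 0 if k odd]. Integrating term-by-term (or equivalently evaluating the antiderivative F(x) = x^4/4 - 2*x^3/3 - x^2 + x at the endpoints):
  F(1) − F(−1) = -5/12 − (-13/12) = 2/3.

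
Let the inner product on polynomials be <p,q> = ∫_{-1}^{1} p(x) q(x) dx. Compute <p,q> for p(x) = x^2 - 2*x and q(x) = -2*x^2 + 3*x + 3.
<p,q> = -14/5

Expand the product: p(x)·q(x) = -2*x^4 + 7*x^3 - 3*x^2 - 6*x.
∫_{-1}^{1} of each monomial x^k gives [2/(k+1) if k even, 0 if k odd]. Integrating term-by-term (or equivalently evaluating the antiderivative F(x) = -2*x^5/5 + 7*x^4/4 - x^3 - 3*x^2 at the endpoints):
  F(1) − F(−1) = -53/20 − (3/20) = -14/5.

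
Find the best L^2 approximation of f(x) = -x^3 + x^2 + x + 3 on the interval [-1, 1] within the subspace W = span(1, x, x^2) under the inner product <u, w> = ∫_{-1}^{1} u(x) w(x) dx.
g(x) = x^2 + 2*x/5 + 3

The best approximation g ∈ W is the orthogonal projection of f onto W. Writing g = a_0 + a_1 x + a_2 x^2, the coefficients solve the normal equations G · a = b where
  G_{ij} = <φ_i, φ_j> and b_i = <f, φ_i>, with φ_0 = 1, φ_1 = x, φ_2 = x^2.
G =
  [2, 0, 2/3]
  [0, 2/3, 0]
  [2/3, 0, 2/5],
b = (20/3, 4/15, 12/5).
Solving gives a_0 = 3, a_1 = 2/5, a_2 = 1, so
  g(x) = x^2 + 2*x/5 + 3.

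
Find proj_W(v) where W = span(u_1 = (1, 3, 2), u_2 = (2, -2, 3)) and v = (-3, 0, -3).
proj_W(v) = (-13/6, 5/78, -137/39)

Set up U = [u_1 | ... | u_2] ∈ R^(3×2). The projector onto W = col(U) is P = U (U^T U)^(-1) U^T.
Compute U^T U =
  [14, 2]
  [2, 17],
and U^T v = (-9, -15).
Solve U^T U · c = U^T v for the coefficients: c = (-41/78, -32/39). The projection is proj_W(v) = U c.
Check: (v - proj_W(v)) · u_1 = 0  (should be 0).
Check: (v - proj_W(v)) · u_2 = 0  (should be 0).
Result: proj_W(v) = (-13/6, 5/78, -137/39).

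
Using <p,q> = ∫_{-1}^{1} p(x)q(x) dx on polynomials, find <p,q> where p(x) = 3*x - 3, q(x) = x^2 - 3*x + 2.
<p,q> = -20

Expand the product: p(x)·q(x) = 3*x^3 - 12*x^2 + 15*x - 6.
∫_{-1}^{1} of each monomial x^k gives [2/(k+1) if k even, 0 if k odd]. Integrating term-by-term (or equivalently evaluating the antiderivative F(x) = 3*x^4/4 - 4*x^3 + 15*x^2/2 - 6*x at the endpoints):
  F(1) − F(−1) = -7/4 − (73/4) = -20.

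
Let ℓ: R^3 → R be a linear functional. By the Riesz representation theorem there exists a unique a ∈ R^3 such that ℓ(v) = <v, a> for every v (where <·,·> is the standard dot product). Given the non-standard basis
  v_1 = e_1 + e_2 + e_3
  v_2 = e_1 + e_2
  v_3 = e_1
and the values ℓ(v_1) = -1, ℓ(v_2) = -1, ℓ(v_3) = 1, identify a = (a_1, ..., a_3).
a = (1, -2, 0)

Write a = (a_1, ..., a_3) in the standard basis. For each basis vector v_i, ℓ(v_i) = <v_i, a> is a linear equation in the a_j's. Collect the n equations into a matrix system V a = ℓ, where row i of V is v_i (expressed in the standard basis). Since V is invertible (lower-triangular with 1s on the diagonal, up to permutation), solve by back-substitution:
  V =
[[1, 1, 1],
 [1, 1, 0],
 [1, 0, 0]]
  V a = (-1, -1, 1)
Solving gives a = (1, -2, 0).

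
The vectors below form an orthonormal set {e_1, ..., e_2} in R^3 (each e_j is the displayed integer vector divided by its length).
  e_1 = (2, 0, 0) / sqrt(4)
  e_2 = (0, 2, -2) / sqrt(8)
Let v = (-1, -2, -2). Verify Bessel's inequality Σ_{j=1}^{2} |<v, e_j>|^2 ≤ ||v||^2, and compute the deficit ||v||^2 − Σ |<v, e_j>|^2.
Σ |<v, e_j>|^2 = 1; ||v||^2 = 9; deficit = 8

Write each e_j = u_j / sqrt(<u_j, u_j>) where u_j is the displayed integer vector. Then <v, e_j> = <v, u_j> / sqrt(<u_j, u_j>), so |<v, e_j>|^2 = <v, u_j>^2 / <u_j, u_j>.
Coefficients: <v, e_1> = -2/sqrt(4), <v, e_2> = 0/sqrt(8).
Square and sum: Σ |<v, e_j>|^2 = 1.
Compute ||v||^2 = v·v = 9.
Deficit = 9 − 1 = 8 ≥ 0, confirming Bessel's inequality. (The deficit equals ||v − Σ <v,e_j> e_j||^2, the squared distance from v to span{e_j}.)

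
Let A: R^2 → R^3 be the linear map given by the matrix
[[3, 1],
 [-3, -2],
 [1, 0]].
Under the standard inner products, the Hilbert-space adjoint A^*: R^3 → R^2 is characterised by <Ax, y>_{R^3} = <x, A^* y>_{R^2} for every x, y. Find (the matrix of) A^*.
A^* = A^T =
[[3, -3, 1],
 [1, -2, 0]]

For real matrices with standard dot products, the defining identity <Ax, y> = <x, A^* y> gives (Ax)^T y = x^T (A^*) y, i.e. x^T A^T y = x^T (A^*) y. Since this holds for all x, y, we must have A^* = A^T. Therefore
A^* =
[[3, -3, 1],
 [1, -2, 0]].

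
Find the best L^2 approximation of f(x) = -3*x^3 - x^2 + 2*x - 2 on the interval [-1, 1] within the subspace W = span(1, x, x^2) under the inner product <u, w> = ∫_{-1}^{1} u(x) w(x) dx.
g(x) = -x^2 + x/5 - 2

The best approximation g ∈ W is the orthogonal projection of f onto W. Writing g = a_0 + a_1 x + a_2 x^2, the coefficients solve the normal equations G · a = b where
  G_{ij} = <φ_i, φ_j> and b_i = <f, φ_i>, with φ_0 = 1, φ_1 = x, φ_2 = x^2.
G =
  [2, 0, 2/3]
  [0, 2/3, 0]
  [2/3, 0, 2/5],
b = (-14/3, 2/15, -26/15).
Solving gives a_0 = -2, a_1 = 1/5, a_2 = -1, so
  g(x) = -x^2 + x/5 - 2.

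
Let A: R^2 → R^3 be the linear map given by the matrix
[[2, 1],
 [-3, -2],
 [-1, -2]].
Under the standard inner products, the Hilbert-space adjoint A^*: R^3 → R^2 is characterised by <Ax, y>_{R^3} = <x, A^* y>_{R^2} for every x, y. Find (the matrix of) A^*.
A^* = A^T =
[[2, -3, -1],
 [1, -2, -2]]

For real matrices with standard dot products, the defining identity <Ax, y> = <x, A^* y> gives (Ax)^T y = x^T (A^*) y, i.e. x^T A^T y = x^T (A^*) y. Since this holds for all x, y, we must have A^* = A^T. Therefore
A^* =
[[2, -3, -1],
 [1, -2, -2]].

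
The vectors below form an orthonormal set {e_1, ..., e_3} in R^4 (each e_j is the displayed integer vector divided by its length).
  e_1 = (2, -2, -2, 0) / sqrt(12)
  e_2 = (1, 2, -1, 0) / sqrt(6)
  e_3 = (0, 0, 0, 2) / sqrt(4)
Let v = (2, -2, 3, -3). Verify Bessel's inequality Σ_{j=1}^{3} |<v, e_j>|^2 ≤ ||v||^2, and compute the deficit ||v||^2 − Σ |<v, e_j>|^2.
Σ |<v, e_j>|^2 = 27/2; ||v||^2 = 26; deficit = 25/2

Write each e_j = u_j / sqrt(<u_j, u_j>) where u_j is the displayed integer vector. Then <v, e_j> = <v, u_j> / sqrt(<u_j, u_j>), so |<v, e_j>|^2 = <v, u_j>^2 / <u_j, u_j>.
Coefficients: <v, e_1> = 2/sqrt(12), <v, e_2> = -5/sqrt(6), <v, e_3> = -6/sqrt(4).
Square and sum: Σ |<v, e_j>|^2 = 27/2.
Compute ||v||^2 = v·v = 26.
Deficit = 26 − 27/2 = 25/2 ≥ 0, confirming Bessel's inequality. (The deficit equals ||v − Σ <v,e_j> e_j||^2, the squared distance from v to span{e_j}.)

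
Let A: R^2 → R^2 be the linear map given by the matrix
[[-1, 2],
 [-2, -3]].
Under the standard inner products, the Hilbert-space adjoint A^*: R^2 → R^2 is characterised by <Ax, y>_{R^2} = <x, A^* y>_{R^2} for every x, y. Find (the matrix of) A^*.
A^* = A^T =
[[-1, -2],
 [2, -3]]

For real matrices with standard dot products, the defining identity <Ax, y> = <x, A^* y> gives (Ax)^T y = x^T (A^*) y, i.e. x^T A^T y = x^T (A^*) y. Since this holds for all x, y, we must have A^* = A^T. Therefore
A^* =
[[-1, -2],
 [2, -3]].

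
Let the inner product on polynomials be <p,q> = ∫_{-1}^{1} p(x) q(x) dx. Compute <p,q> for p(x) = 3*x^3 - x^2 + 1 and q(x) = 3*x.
<p,q> = 18/5

Expand the product: p(x)·q(x) = 9*x^4 - 3*x^3 + 3*x.
∫_{-1}^{1} of each monomial x^k gives [2/(k+1) if k even, 0 if k odd]. Integrating term-by-term (or equivalently evaluating the antiderivative F(x) = 9*x^5/5 - 3*x^4/4 + 3*x^2/2 at the endpoints):
  F(1) − F(−1) = 51/20 − (-21/20) = 18/5.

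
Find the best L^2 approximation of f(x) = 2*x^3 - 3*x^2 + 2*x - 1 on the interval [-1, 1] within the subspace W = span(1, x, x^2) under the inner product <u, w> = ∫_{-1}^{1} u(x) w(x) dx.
g(x) = -3*x^2 + 16*x/5 - 1

The best approximation g ∈ W is the orthogonal projection of f onto W. Writing g = a_0 + a_1 x + a_2 x^2, the coefficients solve the normal equations G · a = b where
  G_{ij} = <φ_i, φ_j> and b_i = <f, φ_i>, with φ_0 = 1, φ_1 = x, φ_2 = x^2.
G =
  [2, 0, 2/3]
  [0, 2/3, 0]
  [2/3, 0, 2/5],
b = (-4, 32/15, -28/15).
Solving gives a_0 = -1, a_1 = 16/5, a_2 = -3, so
  g(x) = -3*x^2 + 16*x/5 - 1.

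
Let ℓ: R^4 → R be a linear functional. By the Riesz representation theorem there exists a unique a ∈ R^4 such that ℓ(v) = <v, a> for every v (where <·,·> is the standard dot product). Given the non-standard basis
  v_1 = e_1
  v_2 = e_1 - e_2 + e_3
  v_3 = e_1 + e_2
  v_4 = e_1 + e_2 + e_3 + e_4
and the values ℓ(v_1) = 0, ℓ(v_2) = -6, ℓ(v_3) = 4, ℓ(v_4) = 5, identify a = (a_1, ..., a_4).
a = (0, 4, -2, 3)

Write a = (a_1, ..., a_4) in the standard basis. For each basis vector v_i, ℓ(v_i) = <v_i, a> is a linear equation in the a_j's. Collect the n equations into a matrix system V a = ℓ, where row i of V is v_i (expressed in the standard basis). Since V is invertible (lower-triangular with 1s on the diagonal, up to permutation), solve by back-substitution:
  V =
[[1, 0, 0, 0],
 [1, -1, 1, 0],
 [1, 1, 0, 0],
 [1, 1, 1, 1]]
  V a = (0, -6, 4, 5)
Solving gives a = (0, 4, -2, 3).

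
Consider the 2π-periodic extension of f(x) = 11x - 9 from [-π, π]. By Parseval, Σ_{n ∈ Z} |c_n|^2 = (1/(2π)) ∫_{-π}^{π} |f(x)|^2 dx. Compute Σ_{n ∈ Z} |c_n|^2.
Σ |c_n|^2 = 121π^2/3 + 81

Expand and integrate term by term over [-π, π]:
  ∫ (11x)^2 dx = 121·(2π^3/3); ∫ 2·11·(-9)·x dx = 0 (odd integrand); ∫ (-9)^2 dx = 81·2π.
So (1/(2π)) ∫_{-π}^{π} (11x - 9)^2 dx = 121π^2/3 + 81 = 121π^2/3 + 81.
Parseval ⇒ Σ |c_n|^2 = 121π^2/3 + 81.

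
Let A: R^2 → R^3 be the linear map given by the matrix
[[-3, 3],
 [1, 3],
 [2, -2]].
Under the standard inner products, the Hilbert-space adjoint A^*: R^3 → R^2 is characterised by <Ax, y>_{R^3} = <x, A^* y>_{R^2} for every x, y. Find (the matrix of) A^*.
A^* = A^T =
[[-3, 1, 2],
 [3, 3, -2]]

For real matrices with standard dot products, the defining identity <Ax, y> = <x, A^* y> gives (Ax)^T y = x^T (A^*) y, i.e. x^T A^T y = x^T (A^*) y. Since this holds for all x, y, we must have A^* = A^T. Therefore
A^* =
[[-3, 1, 2],
 [3, 3, -2]].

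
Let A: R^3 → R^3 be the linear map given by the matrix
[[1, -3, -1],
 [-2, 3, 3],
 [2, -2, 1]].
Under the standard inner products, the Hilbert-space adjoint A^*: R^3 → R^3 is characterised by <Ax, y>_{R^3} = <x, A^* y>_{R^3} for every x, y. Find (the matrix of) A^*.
A^* = A^T =
[[1, -2, 2],
 [-3, 3, -2],
 [-1, 3, 1]]

For real matrices with standard dot products, the defining identity <Ax, y> = <x, A^* y> gives (Ax)^T y = x^T (A^*) y, i.e. x^T A^T y = x^T (A^*) y. Since this holds for all x, y, we must have A^* = A^T. Therefore
A^* =
[[1, -2, 2],
 [-3, 3, -2],
 [-1, 3, 1]].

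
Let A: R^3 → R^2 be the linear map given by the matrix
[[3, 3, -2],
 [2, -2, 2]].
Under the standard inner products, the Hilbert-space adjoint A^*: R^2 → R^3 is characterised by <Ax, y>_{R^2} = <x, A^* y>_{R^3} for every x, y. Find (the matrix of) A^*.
A^* = A^T =
[[3, 2],
 [3, -2],
 [-2, 2]]

For real matrices with standard dot products, the defining identity <Ax, y> = <x, A^* y> gives (Ax)^T y = x^T (A^*) y, i.e. x^T A^T y = x^T (A^*) y. Since this holds for all x, y, we must have A^* = A^T. Therefore
A^* =
[[3, 2],
 [3, -2],
 [-2, 2]].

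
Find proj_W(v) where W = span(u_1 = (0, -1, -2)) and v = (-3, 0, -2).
proj_W(v) = (0, -4/5, -8/5)

Set up U = [u_1 | ... | u_1] ∈ R^(3×1). The projector onto W = col(U) is P = U (U^T U)^(-1) U^T.
Compute U^T U =
  [5],
and U^T v = (4).
Solve U^T U · c = U^T v for the coefficients: c = (4/5). The projection is proj_W(v) = U c.
Check: (v - proj_W(v)) · u_1 = 0  (should be 0).
Result: proj_W(v) = (0, -4/5, -8/5).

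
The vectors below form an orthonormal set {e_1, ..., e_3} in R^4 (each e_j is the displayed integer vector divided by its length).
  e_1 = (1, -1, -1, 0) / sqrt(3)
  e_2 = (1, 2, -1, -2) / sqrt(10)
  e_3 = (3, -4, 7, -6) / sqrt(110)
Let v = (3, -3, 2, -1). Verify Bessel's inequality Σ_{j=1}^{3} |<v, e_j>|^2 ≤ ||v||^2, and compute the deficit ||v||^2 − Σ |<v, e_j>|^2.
Σ |<v, e_j>|^2 = 710/33; ||v||^2 = 23; deficit = 49/33

Write each e_j = u_j / sqrt(<u_j, u_j>) where u_j is the displayed integer vector. Then <v, e_j> = <v, u_j> / sqrt(<u_j, u_j>), so |<v, e_j>|^2 = <v, u_j>^2 / <u_j, u_j>.
Coefficients: <v, e_1> = 4/sqrt(3), <v, e_2> = -3/sqrt(10), <v, e_3> = 41/sqrt(110).
Square and sum: Σ |<v, e_j>|^2 = 710/33.
Compute ||v||^2 = v·v = 23.
Deficit = 23 − 710/33 = 49/33 ≥ 0, confirming Bessel's inequality. (The deficit equals ||v − Σ <v,e_j> e_j||^2, the squared distance from v to span{e_j}.)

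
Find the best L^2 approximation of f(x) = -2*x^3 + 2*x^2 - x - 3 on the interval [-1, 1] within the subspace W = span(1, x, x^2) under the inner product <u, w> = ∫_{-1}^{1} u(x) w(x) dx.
g(x) = 2*x^2 - 11*x/5 - 3

The best approximation g ∈ W is the orthogonal projection of f onto W. Writing g = a_0 + a_1 x + a_2 x^2, the coefficients solve the normal equations G · a = b where
  G_{ij} = <φ_i, φ_j> and b_i = <f, φ_i>, with φ_0 = 1, φ_1 = x, φ_2 = x^2.
G =
  [2, 0, 2/3]
  [0, 2/3, 0]
  [2/3, 0, 2/5],
b = (-14/3, -22/15, -6/5).
Solving gives a_0 = -3, a_1 = -11/5, a_2 = 2, so
  g(x) = 2*x^2 - 11*x/5 - 3.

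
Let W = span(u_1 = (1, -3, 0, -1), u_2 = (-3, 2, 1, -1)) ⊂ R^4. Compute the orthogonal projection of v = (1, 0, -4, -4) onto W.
proj_W(v) = (30/101, -139/101, 7/101, -58/101)

Set up U = [u_1 | ... | u_2] ∈ R^(4×2). The projector onto W = col(U) is P = U (U^T U)^(-1) U^T.
Compute U^T U =
  [11, -8]
  [-8, 15],
and U^T v = (5, -3).
Solve U^T U · c = U^T v for the coefficients: c = (51/101, 7/101). The projection is proj_W(v) = U c.
Check: (v - proj_W(v)) · u_1 = 0  (should be 0).
Check: (v - proj_W(v)) · u_2 = 0  (should be 0).
Result: proj_W(v) = (30/101, -139/101, 7/101, -58/101).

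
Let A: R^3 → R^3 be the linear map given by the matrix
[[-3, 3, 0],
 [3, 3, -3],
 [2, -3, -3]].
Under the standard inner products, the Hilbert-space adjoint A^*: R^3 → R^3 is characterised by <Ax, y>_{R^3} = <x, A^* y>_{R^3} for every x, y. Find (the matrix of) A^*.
A^* = A^T =
[[-3, 3, 2],
 [3, 3, -3],
 [0, -3, -3]]

For real matrices with standard dot products, the defining identity <Ax, y> = <x, A^* y> gives (Ax)^T y = x^T (A^*) y, i.e. x^T A^T y = x^T (A^*) y. Since this holds for all x, y, we must have A^* = A^T. Therefore
A^* =
[[-3, 3, 2],
 [3, 3, -3],
 [0, -3, -3]].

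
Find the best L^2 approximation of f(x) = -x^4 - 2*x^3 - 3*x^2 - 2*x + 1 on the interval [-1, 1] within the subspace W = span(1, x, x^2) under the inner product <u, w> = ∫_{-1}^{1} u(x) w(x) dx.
g(x) = -27*x^2/7 - 16*x/5 + 38/35

The best approximation g ∈ W is the orthogonal projection of f onto W. Writing g = a_0 + a_1 x + a_2 x^2, the coefficients solve the normal equations G · a = b where
  G_{ij} = <φ_i, φ_j> and b_i = <f, φ_i>, with φ_0 = 1, φ_1 = x, φ_2 = x^2.
G =
  [2, 0, 2/3]
  [0, 2/3, 0]
  [2/3, 0, 2/5],
b = (-2/5, -32/15, -86/105).
Solving gives a_0 = 38/35, a_1 = -16/5, a_2 = -27/7, so
  g(x) = -27*x^2/7 - 16*x/5 + 38/35.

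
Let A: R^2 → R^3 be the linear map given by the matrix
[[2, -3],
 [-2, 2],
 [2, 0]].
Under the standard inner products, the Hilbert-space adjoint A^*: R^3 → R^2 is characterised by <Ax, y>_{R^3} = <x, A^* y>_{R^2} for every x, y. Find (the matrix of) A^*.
A^* = A^T =
[[2, -2, 2],
 [-3, 2, 0]]

For real matrices with standard dot products, the defining identity <Ax, y> = <x, A^* y> gives (Ax)^T y = x^T (A^*) y, i.e. x^T A^T y = x^T (A^*) y. Since this holds for all x, y, we must have A^* = A^T. Therefore
A^* =
[[2, -2, 2],
 [-3, 2, 0]].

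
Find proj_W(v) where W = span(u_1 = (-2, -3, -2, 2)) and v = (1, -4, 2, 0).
proj_W(v) = (-4/7, -6/7, -4/7, 4/7)

Set up U = [u_1 | ... | u_1] ∈ R^(4×1). The projector onto W = col(U) is P = U (U^T U)^(-1) U^T.
Compute U^T U =
  [21],
and U^T v = (6).
Solve U^T U · c = U^T v for the coefficients: c = (2/7). The projection is proj_W(v) = U c.
Check: (v - proj_W(v)) · u_1 = 0  (should be 0).
Result: proj_W(v) = (-4/7, -6/7, -4/7, 4/7).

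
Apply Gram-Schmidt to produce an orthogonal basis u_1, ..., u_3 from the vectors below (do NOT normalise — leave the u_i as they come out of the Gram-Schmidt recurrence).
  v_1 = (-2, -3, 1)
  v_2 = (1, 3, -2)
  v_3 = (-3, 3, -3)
Orthogonal basis:
  u_1 = (-2, -3, 1)
  u_2 = (-6/7, 3/14, -15/14)
  u_3 = (-1, 1, 1)

Apply the Gram-Schmidt recurrence
  u_1 = v_1
  u_i = v_i − Σ_{j<i} ((v_i · u_j) / (u_j · u_j)) · u_j.

Step by step this gives:
  u_1 = (-2, -3, 1)
  u_2 = (-6/7, 3/14, -15/14)
  u_3 = (-1, 1, 1)

Orthogonality check:
  u_2 · u_1 = 0 (should be 0)
  u_3 · u_1 = 0 (should be 0)
  u_3 · u_2 = 0 (should be 0)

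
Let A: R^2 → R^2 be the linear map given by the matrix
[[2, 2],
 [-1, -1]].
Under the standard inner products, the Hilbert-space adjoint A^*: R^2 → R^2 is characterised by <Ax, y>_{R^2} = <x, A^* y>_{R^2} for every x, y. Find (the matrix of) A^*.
A^* = A^T =
[[2, -1],
 [2, -1]]

For real matrices with standard dot products, the defining identity <Ax, y> = <x, A^* y> gives (Ax)^T y = x^T (A^*) y, i.e. x^T A^T y = x^T (A^*) y. Since this holds for all x, y, we must have A^* = A^T. Therefore
A^* =
[[2, -1],
 [2, -1]].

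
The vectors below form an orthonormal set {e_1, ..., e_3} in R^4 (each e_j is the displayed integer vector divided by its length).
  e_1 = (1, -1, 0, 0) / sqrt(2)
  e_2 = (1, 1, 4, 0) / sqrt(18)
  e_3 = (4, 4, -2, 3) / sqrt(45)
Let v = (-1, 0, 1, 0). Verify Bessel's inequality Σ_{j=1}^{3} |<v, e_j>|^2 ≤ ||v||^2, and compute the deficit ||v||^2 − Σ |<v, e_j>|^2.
Σ |<v, e_j>|^2 = 9/5; ||v||^2 = 2; deficit = 1/5

Write each e_j = u_j / sqrt(<u_j, u_j>) where u_j is the displayed integer vector. Then <v, e_j> = <v, u_j> / sqrt(<u_j, u_j>), so |<v, e_j>|^2 = <v, u_j>^2 / <u_j, u_j>.
Coefficients: <v, e_1> = -1/sqrt(2), <v, e_2> = 3/sqrt(18), <v, e_3> = -6/sqrt(45).
Square and sum: Σ |<v, e_j>|^2 = 9/5.
Compute ||v||^2 = v·v = 2.
Deficit = 2 − 9/5 = 1/5 ≥ 0, confirming Bessel's inequality. (The deficit equals ||v − Σ <v,e_j> e_j||^2, the squared distance from v to span{e_j}.)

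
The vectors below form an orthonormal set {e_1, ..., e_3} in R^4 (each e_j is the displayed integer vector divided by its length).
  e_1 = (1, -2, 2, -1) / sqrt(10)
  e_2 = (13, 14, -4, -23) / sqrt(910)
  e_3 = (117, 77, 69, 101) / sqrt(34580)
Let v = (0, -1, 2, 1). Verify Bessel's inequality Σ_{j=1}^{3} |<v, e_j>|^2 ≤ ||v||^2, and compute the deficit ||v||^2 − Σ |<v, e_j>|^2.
Σ |<v, e_j>|^2 = 521/95; ||v||^2 = 6; deficit = 49/95

Write each e_j = u_j / sqrt(<u_j, u_j>) where u_j is the displayed integer vector. Then <v, e_j> = <v, u_j> / sqrt(<u_j, u_j>), so |<v, e_j>|^2 = <v, u_j>^2 / <u_j, u_j>.
Coefficients: <v, e_1> = 5/sqrt(10), <v, e_2> = -45/sqrt(910), <v, e_3> = 162/sqrt(34580).
Square and sum: Σ |<v, e_j>|^2 = 521/95.
Compute ||v||^2 = v·v = 6.
Deficit = 6 − 521/95 = 49/95 ≥ 0, confirming Bessel's inequality. (The deficit equals ||v − Σ <v,e_j> e_j||^2, the squared distance from v to span{e_j}.)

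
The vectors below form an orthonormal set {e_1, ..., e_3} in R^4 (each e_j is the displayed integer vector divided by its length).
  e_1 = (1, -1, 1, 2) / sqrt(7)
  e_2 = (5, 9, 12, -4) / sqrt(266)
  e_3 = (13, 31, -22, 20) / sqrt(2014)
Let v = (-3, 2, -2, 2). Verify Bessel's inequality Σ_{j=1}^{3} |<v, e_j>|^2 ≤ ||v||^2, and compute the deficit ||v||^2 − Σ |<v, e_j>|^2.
Σ |<v, e_j>|^2 = 537/53; ||v||^2 = 21; deficit = 576/53

Write each e_j = u_j / sqrt(<u_j, u_j>) where u_j is the displayed integer vector. Then <v, e_j> = <v, u_j> / sqrt(<u_j, u_j>), so |<v, e_j>|^2 = <v, u_j>^2 / <u_j, u_j>.
Coefficients: <v, e_1> = -3/sqrt(7), <v, e_2> = -29/sqrt(266), <v, e_3> = 107/sqrt(2014).
Square and sum: Σ |<v, e_j>|^2 = 537/53.
Compute ||v||^2 = v·v = 21.
Deficit = 21 − 537/53 = 576/53 ≥ 0, confirming Bessel's inequality. (The deficit equals ||v − Σ <v,e_j> e_j||^2, the squared distance from v to span{e_j}.)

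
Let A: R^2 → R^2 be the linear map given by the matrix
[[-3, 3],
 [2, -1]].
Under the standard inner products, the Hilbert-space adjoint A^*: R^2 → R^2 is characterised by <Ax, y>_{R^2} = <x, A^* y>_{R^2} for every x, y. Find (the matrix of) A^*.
A^* = A^T =
[[-3, 2],
 [3, -1]]

For real matrices with standard dot products, the defining identity <Ax, y> = <x, A^* y> gives (Ax)^T y = x^T (A^*) y, i.e. x^T A^T y = x^T (A^*) y. Since this holds for all x, y, we must have A^* = A^T. Therefore
A^* =
[[-3, 2],
 [3, -1]].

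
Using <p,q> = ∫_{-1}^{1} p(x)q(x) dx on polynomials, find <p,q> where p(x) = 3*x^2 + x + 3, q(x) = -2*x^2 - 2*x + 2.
<p,q> = 124/15

Expand the product: p(x)·q(x) = -6*x^4 - 8*x^3 - 2*x^2 - 4*x + 6.
∫_{-1}^{1} of each monomial x^k gives [2/(k+1) if k even, 0 if k odd]. Integrating term-by-term (or equivalently evaluating the antiderivative F(x) = -6*x^5/5 - 2*x^4 - 2*x^3/3 - 2*x^2 + 6*x at the endpoints):
  F(1) − F(−1) = 2/15 − (-122/15) = 124/15.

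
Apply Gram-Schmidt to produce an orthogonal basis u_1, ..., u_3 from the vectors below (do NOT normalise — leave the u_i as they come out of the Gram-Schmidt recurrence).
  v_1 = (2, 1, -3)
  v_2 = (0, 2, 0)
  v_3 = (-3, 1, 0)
Orthogonal basis:
  u_1 = (2, 1, -3)
  u_2 = (-2/7, 13/7, 3/7)
  u_3 = (-27/13, 0, -18/13)

Apply the Gram-Schmidt recurrence
  u_1 = v_1
  u_i = v_i − Σ_{j<i} ((v_i · u_j) / (u_j · u_j)) · u_j.

Step by step this gives:
  u_1 = (2, 1, -3)
  u_2 = (-2/7, 13/7, 3/7)
  u_3 = (-27/13, 0, -18/13)

Orthogonality check:
  u_2 · u_1 = 0 (should be 0)
  u_3 · u_1 = 0 (should be 0)
  u_3 · u_2 = 0 (should be 0)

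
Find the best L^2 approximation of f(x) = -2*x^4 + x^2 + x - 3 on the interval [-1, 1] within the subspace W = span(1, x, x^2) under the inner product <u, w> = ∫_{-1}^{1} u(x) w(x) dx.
g(x) = -5*x^2/7 + x - 99/35

The best approximation g ∈ W is the orthogonal projection of f onto W. Writing g = a_0 + a_1 x + a_2 x^2, the coefficients solve the normal equations G · a = b where
  G_{ij} = <φ_i, φ_j> and b_i = <f, φ_i>, with φ_0 = 1, φ_1 = x, φ_2 = x^2.
G =
  [2, 0, 2/3]
  [0, 2/3, 0]
  [2/3, 0, 2/5],
b = (-92/15, 2/3, -76/35).
Solving gives a_0 = -99/35, a_1 = 1, a_2 = -5/7, so
  g(x) = -5*x^2/7 + x - 99/35.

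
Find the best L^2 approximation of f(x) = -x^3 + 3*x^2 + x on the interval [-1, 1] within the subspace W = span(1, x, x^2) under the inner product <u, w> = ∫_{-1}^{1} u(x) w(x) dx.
g(x) = 3*x^2 + 2*x/5

The best approximation g ∈ W is the orthogonal projection of f onto W. Writing g = a_0 + a_1 x + a_2 x^2, the coefficients solve the normal equations G · a = b where
  G_{ij} = <φ_i, φ_j> and b_i = <f, φ_i>, with φ_0 = 1, φ_1 = x, φ_2 = x^2.
G =
  [2, 0, 2/3]
  [0, 2/3, 0]
  [2/3, 0, 2/5],
b = (2, 4/15, 6/5).
Solving gives a_0 = 0, a_1 = 2/5, a_2 = 3, so
  g(x) = 3*x^2 + 2*x/5.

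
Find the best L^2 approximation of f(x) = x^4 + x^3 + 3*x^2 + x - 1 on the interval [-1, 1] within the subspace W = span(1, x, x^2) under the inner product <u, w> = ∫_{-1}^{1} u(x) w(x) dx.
g(x) = 27*x^2/7 + 8*x/5 - 38/35

The best approximation g ∈ W is the orthogonal projection of f onto W. Writing g = a_0 + a_1 x + a_2 x^2, the coefficients solve the normal equations G · a = b where
  G_{ij} = <φ_i, φ_j> and b_i = <f, φ_i>, with φ_0 = 1, φ_1 = x, φ_2 = x^2.
G =
  [2, 0, 2/3]
  [0, 2/3, 0]
  [2/3, 0, 2/5],
b = (2/5, 16/15, 86/105).
Solving gives a_0 = -38/35, a_1 = 8/5, a_2 = 27/7, so
  g(x) = 27*x^2/7 + 8*x/5 - 38/35.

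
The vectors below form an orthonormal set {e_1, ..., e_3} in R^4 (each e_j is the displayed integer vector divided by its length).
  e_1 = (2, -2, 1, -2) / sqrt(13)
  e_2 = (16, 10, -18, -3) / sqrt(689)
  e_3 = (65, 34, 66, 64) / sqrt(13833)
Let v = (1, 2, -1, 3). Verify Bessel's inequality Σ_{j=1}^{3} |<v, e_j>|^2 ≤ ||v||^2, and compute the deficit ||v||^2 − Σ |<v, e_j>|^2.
Σ |<v, e_j>|^2 = 3659/261; ||v||^2 = 15; deficit = 256/261

Write each e_j = u_j / sqrt(<u_j, u_j>) where u_j is the displayed integer vector. Then <v, e_j> = <v, u_j> / sqrt(<u_j, u_j>), so |<v, e_j>|^2 = <v, u_j>^2 / <u_j, u_j>.
Coefficients: <v, e_1> = -9/sqrt(13), <v, e_2> = 45/sqrt(689), <v, e_3> = 259/sqrt(13833).
Square and sum: Σ |<v, e_j>|^2 = 3659/261.
Compute ||v||^2 = v·v = 15.
Deficit = 15 − 3659/261 = 256/261 ≥ 0, confirming Bessel's inequality. (The deficit equals ||v − Σ <v,e_j> e_j||^2, the squared distance from v to span{e_j}.)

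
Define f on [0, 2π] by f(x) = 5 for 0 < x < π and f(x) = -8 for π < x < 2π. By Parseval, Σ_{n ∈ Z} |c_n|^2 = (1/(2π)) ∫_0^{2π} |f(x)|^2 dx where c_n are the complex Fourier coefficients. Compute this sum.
Σ |c_n|^2 = 89/2

Parseval equates the L^2 energy of f (normalised by 1/(2π)) with the ℓ^2 sum of its Fourier coefficients: (1/(2π)) ∫_0^{2π} |f|^2 = Σ |c_n|^2.
Compute the left side: (1/(2π)) [∫_0^π 5^2 dx + ∫_π^{2π} (-8)^2 dx] = (1/(2π)) · (25π + 64π) = (25 + 64)/2 = 89/2.
So Σ_{n ∈ Z} |c_n|^2 = 89/2.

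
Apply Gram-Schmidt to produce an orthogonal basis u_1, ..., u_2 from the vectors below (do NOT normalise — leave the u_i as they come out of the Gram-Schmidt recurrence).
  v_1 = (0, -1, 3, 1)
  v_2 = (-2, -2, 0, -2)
Orthogonal basis:
  u_1 = (0, -1, 3, 1)
  u_2 = (-2, -2, 0, -2)

Apply the Gram-Schmidt recurrence
  u_1 = v_1
  u_i = v_i − Σ_{j<i} ((v_i · u_j) / (u_j · u_j)) · u_j.

Step by step this gives:
  u_1 = (0, -1, 3, 1)
  u_2 = (-2, -2, 0, -2)

Orthogonality check:
  u_2 · u_1 = 0 (should be 0)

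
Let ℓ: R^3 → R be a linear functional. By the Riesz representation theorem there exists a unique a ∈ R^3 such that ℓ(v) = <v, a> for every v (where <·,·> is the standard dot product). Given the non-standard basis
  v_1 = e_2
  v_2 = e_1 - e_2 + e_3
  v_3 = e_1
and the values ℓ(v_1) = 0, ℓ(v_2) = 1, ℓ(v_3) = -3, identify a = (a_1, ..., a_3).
a = (-3, 0, 4)

Write a = (a_1, ..., a_3) in the standard basis. For each basis vector v_i, ℓ(v_i) = <v_i, a> is a linear equation in the a_j's. Collect the n equations into a matrix system V a = ℓ, where row i of V is v_i (expressed in the standard basis). Since V is invertible (lower-triangular with 1s on the diagonal, up to permutation), solve by back-substitution:
  V =
[[0, 1, 0],
 [1, -1, 1],
 [1, 0, 0]]
  V a = (0, 1, -3)
Solving gives a = (-3, 0, 4).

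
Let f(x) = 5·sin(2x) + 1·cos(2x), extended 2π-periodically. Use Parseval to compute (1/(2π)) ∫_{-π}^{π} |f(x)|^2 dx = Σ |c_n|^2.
Σ |c_n|^2 = 13

Expand |f|^2 and use orthogonality of {sin(nx), cos(mx)} on [-π, π]:
  ∫_{-π}^{π} sin(nx)^2 dx = π, ∫ cos(mx)^2 dx = π, and cross terms integrate to 0.
So ∫_{-π}^{π} f(x)^2 dx = 5^2 · π + 1^2 · π = (25 + 1)π.
Divide by 2π: (25 + 1)/2 = 13.
By Parseval, this equals Σ |c_n|^2.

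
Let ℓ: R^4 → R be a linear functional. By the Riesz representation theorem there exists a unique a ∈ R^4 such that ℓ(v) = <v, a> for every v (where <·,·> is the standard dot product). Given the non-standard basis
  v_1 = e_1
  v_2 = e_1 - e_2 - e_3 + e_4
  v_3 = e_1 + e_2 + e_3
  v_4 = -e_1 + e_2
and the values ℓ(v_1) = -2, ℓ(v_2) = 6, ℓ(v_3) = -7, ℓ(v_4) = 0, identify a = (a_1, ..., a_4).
a = (-2, -2, -3, 3)

Write a = (a_1, ..., a_4) in the standard basis. For each basis vector v_i, ℓ(v_i) = <v_i, a> is a linear equation in the a_j's. Collect the n equations into a matrix system V a = ℓ, where row i of V is v_i (expressed in the standard basis). Since V is invertible (lower-triangular with 1s on the diagonal, up to permutation), solve by back-substitution:
  V =
[[1, 0, 0, 0],
 [1, -1, -1, 1],
 [1, 1, 1, 0],
 [-1, 1, 0, 0]]
  V a = (-2, 6, -7, 0)
Solving gives a = (-2, -2, -3, 3).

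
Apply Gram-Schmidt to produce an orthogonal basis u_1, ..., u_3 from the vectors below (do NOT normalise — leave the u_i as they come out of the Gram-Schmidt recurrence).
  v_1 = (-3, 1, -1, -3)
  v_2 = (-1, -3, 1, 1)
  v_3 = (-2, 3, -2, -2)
Orthogonal basis:
  u_1 = (-3, 1, -1, -3)
  u_2 = (-8/5, -14/5, 4/5, 2/5)
  u_3 = (-15/28, 1/4, -17/28, 23/28)

Apply the Gram-Schmidt recurrence
  u_1 = v_1
  u_i = v_i − Σ_{j<i} ((v_i · u_j) / (u_j · u_j)) · u_j.

Step by step this gives:
  u_1 = (-3, 1, -1, -3)
  u_2 = (-8/5, -14/5, 4/5, 2/5)
  u_3 = (-15/28, 1/4, -17/28, 23/28)

Orthogonality check:
  u_2 · u_1 = 0 (should be 0)
  u_3 · u_1 = 0 (should be 0)
  u_3 · u_2 = 0 (should be 0)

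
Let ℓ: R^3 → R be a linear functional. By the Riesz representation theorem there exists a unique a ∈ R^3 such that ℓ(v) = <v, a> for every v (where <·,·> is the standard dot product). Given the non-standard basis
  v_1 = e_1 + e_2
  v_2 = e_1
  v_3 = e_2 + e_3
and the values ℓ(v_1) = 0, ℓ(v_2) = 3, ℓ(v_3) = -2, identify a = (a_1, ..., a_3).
a = (3, -3, 1)

Write a = (a_1, ..., a_3) in the standard basis. For each basis vector v_i, ℓ(v_i) = <v_i, a> is a linear equation in the a_j's. Collect the n equations into a matrix system V a = ℓ, where row i of V is v_i (expressed in the standard basis). Since V is invertible (lower-triangular with 1s on the diagonal, up to permutation), solve by back-substitution:
  V =
[[1, 1, 0],
 [1, 0, 0],
 [0, 1, 1]]
  V a = (0, 3, -2)
Solving gives a = (3, -3, 1).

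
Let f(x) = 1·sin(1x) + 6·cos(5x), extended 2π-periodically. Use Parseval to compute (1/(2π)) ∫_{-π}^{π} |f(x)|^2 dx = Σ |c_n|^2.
Σ |c_n|^2 = 37/2

Expand |f|^2 and use orthogonality of {sin(nx), cos(mx)} on [-π, π]:
  ∫_{-π}^{π} sin(nx)^2 dx = π, ∫ cos(mx)^2 dx = π, and cross terms integrate to 0.
So ∫_{-π}^{π} f(x)^2 dx = 1^2 · π + 6^2 · π = (1 + 36)π.
Divide by 2π: (1 + 36)/2 = 37/2.
By Parseval, this equals Σ |c_n|^2.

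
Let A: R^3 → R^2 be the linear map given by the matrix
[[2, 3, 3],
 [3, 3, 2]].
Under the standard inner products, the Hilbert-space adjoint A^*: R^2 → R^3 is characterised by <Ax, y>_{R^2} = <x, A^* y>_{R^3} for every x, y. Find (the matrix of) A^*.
A^* = A^T =
[[2, 3],
 [3, 3],
 [3, 2]]

For real matrices with standard dot products, the defining identity <Ax, y> = <x, A^* y> gives (Ax)^T y = x^T (A^*) y, i.e. x^T A^T y = x^T (A^*) y. Since this holds for all x, y, we must have A^* = A^T. Therefore
A^* =
[[2, 3],
 [3, 3],
 [3, 2]].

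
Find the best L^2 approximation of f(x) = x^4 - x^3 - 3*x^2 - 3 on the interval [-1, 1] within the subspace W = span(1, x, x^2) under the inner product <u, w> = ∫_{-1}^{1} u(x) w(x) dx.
g(x) = -15*x^2/7 - 3*x/5 - 108/35

The best approximation g ∈ W is the orthogonal projection of f onto W. Writing g = a_0 + a_1 x + a_2 x^2, the coefficients solve the normal equations G · a = b where
  G_{ij} = <φ_i, φ_j> and b_i = <f, φ_i>, with φ_0 = 1, φ_1 = x, φ_2 = x^2.
G =
  [2, 0, 2/3]
  [0, 2/3, 0]
  [2/3, 0, 2/5],
b = (-38/5, -2/5, -102/35).
Solving gives a_0 = -108/35, a_1 = -3/5, a_2 = -15/7, so
  g(x) = -15*x^2/7 - 3*x/5 - 108/35.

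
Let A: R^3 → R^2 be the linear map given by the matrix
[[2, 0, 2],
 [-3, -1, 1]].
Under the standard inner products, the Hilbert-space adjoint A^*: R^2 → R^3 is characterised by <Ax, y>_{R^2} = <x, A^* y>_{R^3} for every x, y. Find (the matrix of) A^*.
A^* = A^T =
[[2, -3],
 [0, -1],
 [2, 1]]

For real matrices with standard dot products, the defining identity <Ax, y> = <x, A^* y> gives (Ax)^T y = x^T (A^*) y, i.e. x^T A^T y = x^T (A^*) y. Since this holds for all x, y, we must have A^* = A^T. Therefore
A^* =
[[2, -3],
 [0, -1],
 [2, 1]].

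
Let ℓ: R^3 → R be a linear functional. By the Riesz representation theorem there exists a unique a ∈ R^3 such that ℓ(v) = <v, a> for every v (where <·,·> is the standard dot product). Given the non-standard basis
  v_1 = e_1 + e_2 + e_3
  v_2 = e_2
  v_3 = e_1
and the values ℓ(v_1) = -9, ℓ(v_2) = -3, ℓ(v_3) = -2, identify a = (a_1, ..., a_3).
a = (-2, -3, -4)

Write a = (a_1, ..., a_3) in the standard basis. For each basis vector v_i, ℓ(v_i) = <v_i, a> is a linear equation in the a_j's. Collect the n equations into a matrix system V a = ℓ, where row i of V is v_i (expressed in the standard basis). Since V is invertible (lower-triangular with 1s on the diagonal, up to permutation), solve by back-substitution:
  V =
[[1, 1, 1],
 [0, 1, 0],
 [1, 0, 0]]
  V a = (-9, -3, -2)
Solving gives a = (-2, -3, -4).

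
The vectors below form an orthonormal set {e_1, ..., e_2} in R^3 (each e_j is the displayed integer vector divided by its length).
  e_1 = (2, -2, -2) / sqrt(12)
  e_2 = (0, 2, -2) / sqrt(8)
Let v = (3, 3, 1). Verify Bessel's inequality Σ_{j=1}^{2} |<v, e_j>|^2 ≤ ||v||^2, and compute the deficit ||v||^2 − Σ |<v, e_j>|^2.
Σ |<v, e_j>|^2 = 7/3; ||v||^2 = 19; deficit = 50/3

Write each e_j = u_j / sqrt(<u_j, u_j>) where u_j is the displayed integer vector. Then <v, e_j> = <v, u_j> / sqrt(<u_j, u_j>), so |<v, e_j>|^2 = <v, u_j>^2 / <u_j, u_j>.
Coefficients: <v, e_1> = -2/sqrt(12), <v, e_2> = 4/sqrt(8).
Square and sum: Σ |<v, e_j>|^2 = 7/3.
Compute ||v||^2 = v·v = 19.
Deficit = 19 − 7/3 = 50/3 ≥ 0, confirming Bessel's inequality. (The deficit equals ||v − Σ <v,e_j> e_j||^2, the squared distance from v to span{e_j}.)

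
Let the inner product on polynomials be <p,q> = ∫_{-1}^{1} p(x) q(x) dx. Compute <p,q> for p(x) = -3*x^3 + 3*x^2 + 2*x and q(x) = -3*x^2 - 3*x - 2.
<p,q> = -8

Expand the product: p(x)·q(x) = 9*x^5 - 9*x^3 - 12*x^2 - 4*x.
∫_{-1}^{1} of each monomial x^k gives [2/(k+1) if k even, 0 if k odd]. Integrating term-by-term (or equivalently evaluating the antiderivative F(x) = 3*x^6/2 - 9*x^4/4 - 4*x^3 - 2*x^2 at the endpoints):
  F(1) − F(−1) = -27/4 − (5/4) = -8.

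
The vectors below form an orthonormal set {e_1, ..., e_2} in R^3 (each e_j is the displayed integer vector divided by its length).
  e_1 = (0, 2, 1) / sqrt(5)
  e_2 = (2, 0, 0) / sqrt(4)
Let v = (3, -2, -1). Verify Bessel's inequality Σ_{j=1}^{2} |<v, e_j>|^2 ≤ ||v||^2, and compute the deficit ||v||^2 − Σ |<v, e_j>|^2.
Σ |<v, e_j>|^2 = 14; ||v||^2 = 14; deficit = 0

Write each e_j = u_j / sqrt(<u_j, u_j>) where u_j is the displayed integer vector. Then <v, e_j> = <v, u_j> / sqrt(<u_j, u_j>), so |<v, e_j>|^2 = <v, u_j>^2 / <u_j, u_j>.
Coefficients: <v, e_1> = -5/sqrt(5), <v, e_2> = 6/sqrt(4).
Square and sum: Σ |<v, e_j>|^2 = 14.
Compute ||v||^2 = v·v = 14.
Deficit = 14 − 14 = 0 ≥ 0, confirming Bessel's inequality. (The deficit equals ||v − Σ <v,e_j> e_j||^2, the squared distance from v to span{e_j}.)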